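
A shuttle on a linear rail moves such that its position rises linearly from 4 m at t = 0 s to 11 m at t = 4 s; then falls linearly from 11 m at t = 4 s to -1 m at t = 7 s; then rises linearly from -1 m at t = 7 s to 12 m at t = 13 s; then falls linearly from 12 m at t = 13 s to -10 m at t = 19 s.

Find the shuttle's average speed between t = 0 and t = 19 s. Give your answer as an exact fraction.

54/19 m/s

Average speed = (total path length)/(elapsed time); on a piecewise-linear x-t graph the path length is Σ|Δx|.
0–4 s: |Δx| = |11 − 4| = 7 m
4–7 s: |Δx| = |-1 − 11| = 12 m
7–13 s: |Δx| = |12 − -1| = 13 m
13–19 s: |Δx| = |-10 − 12| = 22 m
Total path = 54 m; average speed = 54/19 = 54/19 m/s.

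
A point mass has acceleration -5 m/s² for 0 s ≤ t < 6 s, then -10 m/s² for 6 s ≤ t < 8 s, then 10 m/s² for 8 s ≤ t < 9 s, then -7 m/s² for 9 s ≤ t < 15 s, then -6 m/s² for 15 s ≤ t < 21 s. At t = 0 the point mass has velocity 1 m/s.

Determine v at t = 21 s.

-117 m/s

Δv equals the area under the a-t graph; then v = v₀ + Δv.
0–6 s: -5 × 6 = -30 m/s
6–8 s: -10 × 2 = -20 m/s
8–9 s: 10 × 1 = 10 m/s
9–15 s: -7 × 6 = -42 m/s
15–21 s: -6 × 6 = -36 m/s
Δv = -118 m/s, so v(21) = 1 + (-118) = -117 m/s.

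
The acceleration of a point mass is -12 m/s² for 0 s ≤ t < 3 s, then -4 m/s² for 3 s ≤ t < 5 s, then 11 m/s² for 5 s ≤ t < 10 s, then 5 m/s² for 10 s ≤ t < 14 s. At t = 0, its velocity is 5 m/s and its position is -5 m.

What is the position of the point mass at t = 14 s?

-67.5 m

On each constant-a segment, Δv = aΔt and Δx = v₀Δt + ½aΔt²; chain segment to segment.
0–3 s: v starts 5 m/s; Δx = 5·3 + ½·-12·3² = -39 m; v ends -31 m/s.
3–5 s: v starts -31 m/s; Δx = -31·2 + ½·-4·2² = -70 m; v ends -39 m/s.
5–10 s: v starts -39 m/s; Δx = -39·5 + ½·11·5² = -57.5 m; v ends 16 m/s.
10–14 s: v starts 16 m/s; Δx = 16·4 + ½·5·4² = 104 m; v ends 36 m/s.
x(14) = -5 + Σ Δx = -67.5 m.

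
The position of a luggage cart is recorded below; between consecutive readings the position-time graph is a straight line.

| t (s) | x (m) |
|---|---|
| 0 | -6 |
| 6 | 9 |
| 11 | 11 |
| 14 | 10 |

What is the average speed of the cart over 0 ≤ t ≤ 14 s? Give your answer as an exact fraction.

9/7 m/s

Average speed = (total path length)/(elapsed time); on a piecewise-linear x-t graph the path length is Σ|Δx|.
0–6 s: |Δx| = |9 − -6| = 15 m
6–11 s: |Δx| = |11 − 9| = 2 m
11–14 s: |Δx| = |10 − 11| = 1 m
Total path = 18 m; average speed = 18/14 = 9/7 m/s.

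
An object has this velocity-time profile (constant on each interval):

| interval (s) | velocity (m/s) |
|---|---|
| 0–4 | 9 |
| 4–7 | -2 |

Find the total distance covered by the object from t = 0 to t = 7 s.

42 m

Distance (not displacement) is the total path length: add the absolute areas under v-t.
0–4 s: |9| × 4 = 36 m
4–7 s: |-2| × 3 = 6 m
Total distance = 42 m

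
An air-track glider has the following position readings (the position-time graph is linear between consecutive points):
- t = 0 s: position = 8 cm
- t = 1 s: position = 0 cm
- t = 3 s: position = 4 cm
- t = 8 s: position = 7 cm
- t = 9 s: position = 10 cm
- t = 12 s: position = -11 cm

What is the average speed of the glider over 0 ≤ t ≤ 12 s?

Average speed = (total path length)/(elapsed time); on a piecewise-linear x-t graph the path length is Σ|Δx|.
0–1 s: |Δx| = |0 − 8| = 8 cm
1–3 s: |Δx| = |4 − 0| = 4 cm
3–8 s: |Δx| = |7 − 4| = 3 cm
8–9 s: |Δx| = |10 − 7| = 3 cm
9–12 s: |Δx| = |-11 − 10| = 21 cm
Total path = 39 cm; average speed = 39/12 = 3.25 cm/s.

3.25 cm/s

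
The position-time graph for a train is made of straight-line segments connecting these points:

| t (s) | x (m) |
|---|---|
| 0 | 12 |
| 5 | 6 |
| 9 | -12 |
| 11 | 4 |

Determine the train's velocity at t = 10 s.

Velocity is the slope of the x-t graph on 9–11 s: (4 − -12)/(11 − 9) = 8 m/s.

8 m/s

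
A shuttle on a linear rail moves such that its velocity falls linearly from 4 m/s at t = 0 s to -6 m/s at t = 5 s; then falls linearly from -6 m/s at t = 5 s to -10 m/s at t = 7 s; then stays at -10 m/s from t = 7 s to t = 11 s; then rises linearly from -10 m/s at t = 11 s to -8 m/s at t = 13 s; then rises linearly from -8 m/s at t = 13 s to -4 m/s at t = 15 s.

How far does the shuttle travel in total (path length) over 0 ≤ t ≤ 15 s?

Total distance travelled is ∫|v| dt — sum the magnitudes of each area piece.
0–5 s: v = 0 at t = 2 s; triangle areas 4 + 9 = 13 m
5–7 s: |½(-6 + -10)(2)| = 16 m
7–11 s: |-10| × 4 = 40 m
11–13 s: |½(-10 + -8)(2)| = 18 m
13–15 s: |½(-8 + -4)(2)| = 12 m
Total distance = 99 m

99 m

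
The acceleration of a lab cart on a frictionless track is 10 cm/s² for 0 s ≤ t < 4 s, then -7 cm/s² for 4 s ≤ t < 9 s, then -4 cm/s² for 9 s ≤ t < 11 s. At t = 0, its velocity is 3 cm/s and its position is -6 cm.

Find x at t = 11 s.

On each constant-a segment, Δv = aΔt and Δx = v₀Δt + ½aΔt²; chain segment to segment.
0–4 s: v starts 3 cm/s; Δx = 3·4 + ½·10·4² = 92 cm; v ends 43 cm/s.
4–9 s: v starts 43 cm/s; Δx = 43·5 + ½·-7·5² = 127.5 cm; v ends 8 cm/s.
9–11 s: v starts 8 cm/s; Δx = 8·2 + ½·-4·2² = 8 cm; v ends 0 cm/s.
x(11) = -6 + Σ Δx = 221.5 cm.

221.5 cm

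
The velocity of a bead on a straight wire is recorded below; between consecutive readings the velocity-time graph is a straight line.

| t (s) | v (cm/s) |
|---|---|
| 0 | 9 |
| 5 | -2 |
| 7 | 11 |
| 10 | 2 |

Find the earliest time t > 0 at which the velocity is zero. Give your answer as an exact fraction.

t = 45/11 s

v changes sign on 0–5 s (from 9 to -2); the graph is linear there, so v = 0 at t = 0 + (-9)·(5 − 0)/(-2 − 9) = 45/11 s.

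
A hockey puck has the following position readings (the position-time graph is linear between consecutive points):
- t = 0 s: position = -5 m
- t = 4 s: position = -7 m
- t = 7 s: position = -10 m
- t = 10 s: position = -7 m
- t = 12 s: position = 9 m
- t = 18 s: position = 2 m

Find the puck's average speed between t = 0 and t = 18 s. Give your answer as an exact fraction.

31/18 m/s

Average speed = (total path length)/(elapsed time); on a piecewise-linear x-t graph the path length is Σ|Δx|.
0–4 s: |Δx| = |-7 − -5| = 2 m
4–7 s: |Δx| = |-10 − -7| = 3 m
7–10 s: |Δx| = |-7 − -10| = 3 m
10–12 s: |Δx| = |9 − -7| = 16 m
12–18 s: |Δx| = |2 − 9| = 7 m
Total path = 31 m; average speed = 31/18 = 31/18 m/s.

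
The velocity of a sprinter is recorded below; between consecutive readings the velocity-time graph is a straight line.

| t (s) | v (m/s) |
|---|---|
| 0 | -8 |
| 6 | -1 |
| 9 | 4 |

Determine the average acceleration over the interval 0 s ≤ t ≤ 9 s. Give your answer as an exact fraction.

4/3 m/s²

Average acceleration = Δv/Δt = (4 − -8)/(9 − 0) = 4/3 m/s².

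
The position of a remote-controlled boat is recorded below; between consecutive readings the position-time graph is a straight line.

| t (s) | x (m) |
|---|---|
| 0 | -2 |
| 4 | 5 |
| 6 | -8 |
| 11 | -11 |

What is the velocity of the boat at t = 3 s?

1.75 m/s

Velocity is the slope of the x-t graph on 0–4 s: (5 − -2)/(4 − 0) = 1.75 m/s.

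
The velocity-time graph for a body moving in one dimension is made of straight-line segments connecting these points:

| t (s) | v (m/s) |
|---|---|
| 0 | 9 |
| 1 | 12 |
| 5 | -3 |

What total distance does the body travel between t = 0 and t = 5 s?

30.9 m

Distance (not displacement) is the total path length: add the absolute areas under v-t.
0–1 s: |½(9 + 12)(1)| = 10.5 m
1–5 s: v = 0 at t = 4.2 s; triangle areas 19.2 + 1.2 = 20.4 m
Total distance = 30.9 m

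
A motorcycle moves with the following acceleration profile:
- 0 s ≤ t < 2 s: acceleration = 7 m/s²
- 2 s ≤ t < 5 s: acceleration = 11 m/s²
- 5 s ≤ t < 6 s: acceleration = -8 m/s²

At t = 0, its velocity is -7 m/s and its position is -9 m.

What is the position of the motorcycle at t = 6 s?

On each constant-a segment, Δv = aΔt and Δx = v₀Δt + ½aΔt²; chain segment to segment.
0–2 s: v starts -7 m/s; Δx = -7·2 + ½·7·2² = 0 m; v ends 7 m/s.
2–5 s: v starts 7 m/s; Δx = 7·3 + ½·11·3² = 70.5 m; v ends 40 m/s.
5–6 s: v starts 40 m/s; Δx = 40·1 + ½·-8·1² = 36 m; v ends 32 m/s.
x(6) = -9 + Σ Δx = 97.5 m.

97.5 m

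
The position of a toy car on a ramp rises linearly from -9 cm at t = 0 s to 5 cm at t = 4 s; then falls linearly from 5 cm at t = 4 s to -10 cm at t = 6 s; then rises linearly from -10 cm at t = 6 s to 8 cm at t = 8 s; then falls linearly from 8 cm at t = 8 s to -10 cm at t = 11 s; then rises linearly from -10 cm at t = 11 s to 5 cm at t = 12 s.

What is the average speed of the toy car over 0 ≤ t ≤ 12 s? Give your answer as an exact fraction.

Average speed = (total path length)/(elapsed time); on a piecewise-linear x-t graph the path length is Σ|Δx|.
0–4 s: |Δx| = |5 − -9| = 14 cm
4–6 s: |Δx| = |-10 − 5| = 15 cm
6–8 s: |Δx| = |8 − -10| = 18 cm
8–11 s: |Δx| = |-10 − 8| = 18 cm
11–12 s: |Δx| = |5 − -10| = 15 cm
Total path = 80 cm; average speed = 80/12 = 20/3 cm/s.

20/3 cm/s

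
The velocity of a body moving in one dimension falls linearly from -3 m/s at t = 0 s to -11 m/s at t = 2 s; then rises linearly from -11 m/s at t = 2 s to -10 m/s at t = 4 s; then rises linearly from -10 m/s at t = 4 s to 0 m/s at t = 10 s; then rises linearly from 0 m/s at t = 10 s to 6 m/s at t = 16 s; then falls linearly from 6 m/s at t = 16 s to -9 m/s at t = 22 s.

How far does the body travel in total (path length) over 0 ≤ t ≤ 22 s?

Distance (not displacement) is the total path length: add the absolute areas under v-t.
0–2 s: |½(-3 + -11)(2)| = 14 m
2–4 s: |½(-11 + -10)(2)| = 21 m
4–10 s: |½(-10 + 0)(6)| = 30 m
10–16 s: |½(0 + 6)(6)| = 18 m
16–22 s: v = 0 at t = 18.4 s; triangle areas 7.2 + 16.2 = 23.4 m
Total distance = 106.4 m

106.4 m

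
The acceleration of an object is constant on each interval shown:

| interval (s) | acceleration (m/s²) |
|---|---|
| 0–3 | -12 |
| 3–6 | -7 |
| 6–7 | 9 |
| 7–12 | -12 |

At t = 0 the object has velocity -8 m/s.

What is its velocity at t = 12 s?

-116 m/s

Δv equals the area under the a-t graph; then v = v₀ + Δv.
0–3 s: -12 × 3 = -36 m/s
3–6 s: -7 × 3 = -21 m/s
6–7 s: 9 × 1 = 9 m/s
7–12 s: -12 × 5 = -60 m/s
Δv = -108 m/s, so v(12) = -8 + (-108) = -116 m/s.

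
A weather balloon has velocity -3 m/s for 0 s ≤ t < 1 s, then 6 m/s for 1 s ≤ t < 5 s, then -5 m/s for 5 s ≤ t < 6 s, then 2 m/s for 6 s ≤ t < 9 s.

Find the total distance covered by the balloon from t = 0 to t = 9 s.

38 m

Total distance travelled is ∫|v| dt — sum the magnitudes of each area piece.
0–1 s: |-3| × 1 = 3 m
1–5 s: |6| × 4 = 24 m
5–6 s: |-5| × 1 = 5 m
6–9 s: |2| × 3 = 6 m
Total distance = 38 m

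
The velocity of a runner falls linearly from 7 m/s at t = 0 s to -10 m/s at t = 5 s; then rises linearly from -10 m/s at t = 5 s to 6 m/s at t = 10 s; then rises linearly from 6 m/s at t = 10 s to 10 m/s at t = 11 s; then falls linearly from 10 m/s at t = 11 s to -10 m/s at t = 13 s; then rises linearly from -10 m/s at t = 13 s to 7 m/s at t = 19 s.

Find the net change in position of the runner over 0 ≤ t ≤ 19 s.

-18.5 m

Displacement is the signed area under the v-t curve.
0–5 s: ½(7 + -10)(5) = -7.5 m
5–10 s: ½(-10 + 6)(5) = -10 m
10–11 s: ½(6 + 10)(1) = 8 m
11–13 s: ½(10 + -10)(2) = 0 m
13–19 s: ½(-10 + 7)(6) = -9 m
Net displacement = -18.5 m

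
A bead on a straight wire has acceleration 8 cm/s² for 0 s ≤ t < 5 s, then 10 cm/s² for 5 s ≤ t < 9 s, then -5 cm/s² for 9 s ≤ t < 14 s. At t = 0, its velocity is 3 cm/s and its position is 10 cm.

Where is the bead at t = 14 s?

729.5 cm

On each constant-a segment, Δv = aΔt and Δx = v₀Δt + ½aΔt²; chain segment to segment.
0–5 s: v starts 3 cm/s; Δx = 3·5 + ½·8·5² = 115 cm; v ends 43 cm/s.
5–9 s: v starts 43 cm/s; Δx = 43·4 + ½·10·4² = 252 cm; v ends 83 cm/s.
9–14 s: v starts 83 cm/s; Δx = 83·5 + ½·-5·5² = 352.5 cm; v ends 58 cm/s.
x(14) = 10 + Σ Δx = 729.5 cm.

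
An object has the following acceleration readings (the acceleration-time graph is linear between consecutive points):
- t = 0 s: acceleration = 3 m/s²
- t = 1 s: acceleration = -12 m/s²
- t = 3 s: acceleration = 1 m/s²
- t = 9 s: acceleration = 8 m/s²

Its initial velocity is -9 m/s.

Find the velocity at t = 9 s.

Δv equals the area under the a-t graph; then v = v₀ + Δv.
0–1 s: ½(3 + -12)(1) = -4.5 m/s
1–3 s: ½(-12 + 1)(2) = -11 m/s
3–9 s: ½(1 + 8)(6) = 27 m/s
Δv = 11.5 m/s, so v(9) = -9 + (11.5) = 2.5 m/s.

2.5 m/s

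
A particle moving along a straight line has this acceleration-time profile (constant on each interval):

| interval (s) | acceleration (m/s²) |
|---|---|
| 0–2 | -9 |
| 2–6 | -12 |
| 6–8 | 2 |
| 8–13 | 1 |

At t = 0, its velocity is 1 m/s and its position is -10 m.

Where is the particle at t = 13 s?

-608.5 m

On each constant-a segment, Δv = aΔt and Δx = v₀Δt + ½aΔt²; chain segment to segment.
0–2 s: v starts 1 m/s; Δx = 1·2 + ½·-9·2² = -16 m; v ends -17 m/s.
2–6 s: v starts -17 m/s; Δx = -17·4 + ½·-12·4² = -164 m; v ends -65 m/s.
6–8 s: v starts -65 m/s; Δx = -65·2 + ½·2·2² = -126 m; v ends -61 m/s.
8–13 s: v starts -61 m/s; Δx = -61·5 + ½·1·5² = -292.5 m; v ends -56 m/s.
x(13) = -10 + Σ Δx = -608.5 m.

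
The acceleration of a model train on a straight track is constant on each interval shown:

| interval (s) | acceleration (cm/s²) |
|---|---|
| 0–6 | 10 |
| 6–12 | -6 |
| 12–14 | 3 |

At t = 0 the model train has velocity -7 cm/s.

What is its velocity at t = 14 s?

Δv equals the area under the a-t graph; then v = v₀ + Δv.
0–6 s: 10 × 6 = 60 cm/s
6–12 s: -6 × 6 = -36 cm/s
12–14 s: 3 × 2 = 6 cm/s
Δv = 30 cm/s, so v(14) = -7 + (30) = 23 cm/s.

23 cm/s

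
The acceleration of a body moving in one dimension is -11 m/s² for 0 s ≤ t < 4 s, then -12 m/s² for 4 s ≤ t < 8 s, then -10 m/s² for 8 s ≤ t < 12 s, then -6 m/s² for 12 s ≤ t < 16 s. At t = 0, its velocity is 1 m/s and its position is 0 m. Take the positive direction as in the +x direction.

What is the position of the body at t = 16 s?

-1368 m

On each constant-a segment, Δv = aΔt and Δx = v₀Δt + ½aΔt²; chain segment to segment.
0–4 s: v starts 1 m/s; Δx = 1·4 + ½·-11·4² = -84 m; v ends -43 m/s.
4–8 s: v starts -43 m/s; Δx = -43·4 + ½·-12·4² = -268 m; v ends -91 m/s.
8–12 s: v starts -91 m/s; Δx = -91·4 + ½·-10·4² = -444 m; v ends -131 m/s.
12–16 s: v starts -131 m/s; Δx = -131·4 + ½·-6·4² = -572 m; v ends -155 m/s.
x(16) = 0 + Σ Δx = -1368 m.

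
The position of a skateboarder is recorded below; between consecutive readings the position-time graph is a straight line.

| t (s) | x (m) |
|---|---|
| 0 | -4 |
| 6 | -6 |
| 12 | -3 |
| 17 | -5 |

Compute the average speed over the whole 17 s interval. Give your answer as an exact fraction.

7/17 m/s

Average speed = (total path length)/(elapsed time); on a piecewise-linear x-t graph the path length is Σ|Δx|.
0–6 s: |Δx| = |-6 − -4| = 2 m
6–12 s: |Δx| = |-3 − -6| = 3 m
12–17 s: |Δx| = |-5 − -3| = 2 m
Total path = 7 m; average speed = 7/17 = 7/17 m/s.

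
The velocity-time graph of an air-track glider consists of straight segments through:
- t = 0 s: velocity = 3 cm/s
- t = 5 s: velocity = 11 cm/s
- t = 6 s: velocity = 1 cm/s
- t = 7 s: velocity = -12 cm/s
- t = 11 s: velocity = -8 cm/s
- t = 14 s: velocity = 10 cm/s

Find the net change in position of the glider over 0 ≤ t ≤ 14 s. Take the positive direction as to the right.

-1.5 cm

Displacement is the signed area under the v-t curve.
0–5 s: ½(3 + 11)(5) = 35 cm
5–6 s: ½(11 + 1)(1) = 6 cm
6–7 s: ½(1 + -12)(1) = -5.5 cm
7–11 s: ½(-12 + -8)(4) = -40 cm
11–14 s: ½(-8 + 10)(3) = 3 cm
Net displacement = -1.5 cm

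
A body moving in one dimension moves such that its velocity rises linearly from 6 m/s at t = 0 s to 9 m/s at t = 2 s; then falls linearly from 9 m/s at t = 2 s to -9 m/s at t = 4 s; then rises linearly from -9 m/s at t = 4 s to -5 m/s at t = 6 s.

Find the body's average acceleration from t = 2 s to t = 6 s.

-3.5 m/s²

Average acceleration = Δv/Δt = (-5 − 9)/(6 − 2) = -3.5 m/s².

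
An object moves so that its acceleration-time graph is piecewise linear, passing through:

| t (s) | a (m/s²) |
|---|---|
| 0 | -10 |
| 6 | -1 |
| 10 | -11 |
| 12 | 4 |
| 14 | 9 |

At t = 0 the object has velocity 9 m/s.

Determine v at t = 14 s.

-42 m/s

Δv equals the area under the a-t graph; then v = v₀ + Δv.
0–6 s: ½(-10 + -1)(6) = -33 m/s
6–10 s: ½(-1 + -11)(4) = -24 m/s
10–12 s: ½(-11 + 4)(2) = -7 m/s
12–14 s: ½(4 + 9)(2) = 13 m/s
Δv = -51 m/s, so v(14) = 9 + (-51) = -42 m/s.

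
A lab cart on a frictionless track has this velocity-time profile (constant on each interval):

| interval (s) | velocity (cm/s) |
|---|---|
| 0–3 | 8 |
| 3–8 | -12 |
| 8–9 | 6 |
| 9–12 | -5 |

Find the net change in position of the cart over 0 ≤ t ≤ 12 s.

-45 cm

Net displacement equals the area under the velocity-time graph (areas below the axis count negative).
0–3 s: 8 × 3 = 24 cm
3–8 s: -12 × 5 = -60 cm
8–9 s: 6 × 1 = 6 cm
9–12 s: -5 × 3 = -15 cm
Net displacement = -45 cm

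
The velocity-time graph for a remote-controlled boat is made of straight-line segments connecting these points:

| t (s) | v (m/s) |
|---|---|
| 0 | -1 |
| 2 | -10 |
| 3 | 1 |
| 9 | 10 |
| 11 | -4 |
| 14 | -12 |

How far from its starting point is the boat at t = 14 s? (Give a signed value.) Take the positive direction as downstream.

-0.5 m

Displacement is the signed area under the v-t curve.
0–2 s: ½(-1 + -10)(2) = -11 m
2–3 s: ½(-10 + 1)(1) = -4.5 m
3–9 s: ½(1 + 10)(6) = 33 m
9–11 s: ½(10 + -4)(2) = 6 m
11–14 s: ½(-4 + -12)(3) = -24 m
Net displacement = -0.5 m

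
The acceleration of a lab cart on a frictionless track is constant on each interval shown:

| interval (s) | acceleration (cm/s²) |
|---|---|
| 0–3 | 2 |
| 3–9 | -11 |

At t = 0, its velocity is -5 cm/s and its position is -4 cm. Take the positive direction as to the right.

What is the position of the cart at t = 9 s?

-202 cm

On each constant-a segment, Δv = aΔt and Δx = v₀Δt + ½aΔt²; chain segment to segment.
0–3 s: v starts -5 cm/s; Δx = -5·3 + ½·2·3² = -6 cm; v ends 1 cm/s.
3–9 s: v starts 1 cm/s; Δx = 1·6 + ½·-11·6² = -192 cm; v ends -65 cm/s.
x(9) = -4 + Σ Δx = -202 cm.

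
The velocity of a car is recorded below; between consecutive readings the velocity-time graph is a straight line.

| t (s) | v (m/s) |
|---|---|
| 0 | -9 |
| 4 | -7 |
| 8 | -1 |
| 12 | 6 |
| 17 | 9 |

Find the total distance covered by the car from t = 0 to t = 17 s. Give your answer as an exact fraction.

Total distance travelled is ∫|v| dt — sum the magnitudes of each area piece.
0–4 s: |½(-9 + -7)(4)| = 32 m
4–8 s: |½(-7 + -1)(4)| = 16 m
8–12 s: v = 0 at t = 60/7 s; triangle areas 2/7 + 72/7 = 74/7 m
12–17 s: |½(6 + 9)(5)| = 37.5 m
Total distance = 1345/14 m

1345/14 m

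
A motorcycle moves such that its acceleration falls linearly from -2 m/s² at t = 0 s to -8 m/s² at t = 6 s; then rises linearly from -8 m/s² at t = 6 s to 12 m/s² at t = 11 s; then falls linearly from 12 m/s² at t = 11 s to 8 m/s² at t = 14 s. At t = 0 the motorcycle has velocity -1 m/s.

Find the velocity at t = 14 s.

Δv equals the area under the a-t graph; then v = v₀ + Δv.
0–6 s: ½(-2 + -8)(6) = -30 m/s
6–11 s: ½(-8 + 12)(5) = 10 m/s
11–14 s: ½(12 + 8)(3) = 30 m/s
Δv = 10 m/s, so v(14) = -1 + (10) = 9 m/s.

9 m/s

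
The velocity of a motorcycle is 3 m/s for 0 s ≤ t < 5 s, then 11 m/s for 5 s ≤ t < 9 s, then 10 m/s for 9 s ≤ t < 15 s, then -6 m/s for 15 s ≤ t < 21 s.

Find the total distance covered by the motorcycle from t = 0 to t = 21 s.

Distance (not displacement) is the total path length: add the absolute areas under v-t.
0–5 s: |3| × 5 = 15 m
5–9 s: |11| × 4 = 44 m
9–15 s: |10| × 6 = 60 m
15–21 s: |-6| × 6 = 36 m
Total distance = 155 m

155 m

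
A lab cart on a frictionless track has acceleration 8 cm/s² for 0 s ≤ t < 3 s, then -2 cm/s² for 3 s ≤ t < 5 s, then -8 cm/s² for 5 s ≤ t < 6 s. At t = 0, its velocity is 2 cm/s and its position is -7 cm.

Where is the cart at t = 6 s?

On each constant-a segment, Δv = aΔt and Δx = v₀Δt + ½aΔt²; chain segment to segment.
0–3 s: v starts 2 cm/s; Δx = 2·3 + ½·8·3² = 42 cm; v ends 26 cm/s.
3–5 s: v starts 26 cm/s; Δx = 26·2 + ½·-2·2² = 48 cm; v ends 22 cm/s.
5–6 s: v starts 22 cm/s; Δx = 22·1 + ½·-8·1² = 18 cm; v ends 14 cm/s.
x(6) = -7 + Σ Δx = 101 cm.

101 cm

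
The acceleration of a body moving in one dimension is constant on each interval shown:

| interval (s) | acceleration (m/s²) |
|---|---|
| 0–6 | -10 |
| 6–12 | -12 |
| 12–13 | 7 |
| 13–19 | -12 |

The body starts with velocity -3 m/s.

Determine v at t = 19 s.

Δv equals the area under the a-t graph; then v = v₀ + Δv.
0–6 s: -10 × 6 = -60 m/s
6–12 s: -12 × 6 = -72 m/s
12–13 s: 7 × 1 = 7 m/s
13–19 s: -12 × 6 = -72 m/s
Δv = -197 m/s, so v(19) = -3 + (-197) = -200 m/s.

-200 m/s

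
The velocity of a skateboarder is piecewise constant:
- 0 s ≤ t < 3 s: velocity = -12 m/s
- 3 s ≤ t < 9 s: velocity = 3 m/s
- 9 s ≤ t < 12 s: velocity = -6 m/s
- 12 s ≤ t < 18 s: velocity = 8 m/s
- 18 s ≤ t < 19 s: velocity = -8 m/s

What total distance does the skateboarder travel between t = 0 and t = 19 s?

128 m

Distance (not displacement) is the total path length: add the absolute areas under v-t.
0–3 s: |-12| × 3 = 36 m
3–9 s: |3| × 6 = 18 m
9–12 s: |-6| × 3 = 18 m
12–18 s: |8| × 6 = 48 m
18–19 s: |-8| × 1 = 8 m
Total distance = 128 m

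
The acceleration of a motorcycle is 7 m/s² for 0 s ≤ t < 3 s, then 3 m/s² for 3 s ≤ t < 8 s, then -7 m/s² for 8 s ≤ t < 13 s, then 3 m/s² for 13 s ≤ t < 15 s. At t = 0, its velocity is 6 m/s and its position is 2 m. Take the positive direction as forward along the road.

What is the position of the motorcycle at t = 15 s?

On each constant-a segment, Δv = aΔt and Δx = v₀Δt + ½aΔt²; chain segment to segment.
0–3 s: v starts 6 m/s; Δx = 6·3 + ½·7·3² = 49.5 m; v ends 27 m/s.
3–8 s: v starts 27 m/s; Δx = 27·5 + ½·3·5² = 172.5 m; v ends 42 m/s.
8–13 s: v starts 42 m/s; Δx = 42·5 + ½·-7·5² = 122.5 m; v ends 7 m/s.
13–15 s: v starts 7 m/s; Δx = 7·2 + ½·3·2² = 20 m; v ends 13 m/s.
x(15) = 2 + Σ Δx = 366.5 m.

366.5 m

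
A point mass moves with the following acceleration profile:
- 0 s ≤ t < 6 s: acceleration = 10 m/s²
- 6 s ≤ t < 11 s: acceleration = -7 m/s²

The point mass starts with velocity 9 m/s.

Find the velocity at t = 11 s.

Δv equals the area under the a-t graph; then v = v₀ + Δv.
0–6 s: 10 × 6 = 60 m/s
6–11 s: -7 × 5 = -35 m/s
Δv = 25 m/s, so v(11) = 9 + (25) = 34 m/s.

34 m/s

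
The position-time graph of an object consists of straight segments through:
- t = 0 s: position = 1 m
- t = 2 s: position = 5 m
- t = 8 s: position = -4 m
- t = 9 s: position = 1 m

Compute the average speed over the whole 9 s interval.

Average speed = (total path length)/(elapsed time); on a piecewise-linear x-t graph the path length is Σ|Δx|.
0–2 s: |Δx| = |5 − 1| = 4 m
2–8 s: |Δx| = |-4 − 5| = 9 m
8–9 s: |Δx| = |1 − -4| = 5 m
Total path = 18 m; average speed = 18/9 = 2 m/s.

2 m/s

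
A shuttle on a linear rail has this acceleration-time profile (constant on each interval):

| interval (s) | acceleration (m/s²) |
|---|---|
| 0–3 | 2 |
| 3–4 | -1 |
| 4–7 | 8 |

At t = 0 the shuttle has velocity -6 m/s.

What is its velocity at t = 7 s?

Δv equals the area under the a-t graph; then v = v₀ + Δv.
0–3 s: 2 × 3 = 6 m/s
3–4 s: -1 × 1 = -1 m/s
4–7 s: 8 × 3 = 24 m/s
Δv = 29 m/s, so v(7) = -6 + (29) = 23 m/s.

23 m/s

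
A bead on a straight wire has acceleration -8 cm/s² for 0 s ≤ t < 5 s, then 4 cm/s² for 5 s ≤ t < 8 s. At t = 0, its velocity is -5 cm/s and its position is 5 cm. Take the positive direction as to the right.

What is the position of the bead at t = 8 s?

-237 cm

On each constant-a segment, Δv = aΔt and Δx = v₀Δt + ½aΔt²; chain segment to segment.
0–5 s: v starts -5 cm/s; Δx = -5·5 + ½·-8·5² = -125 cm; v ends -45 cm/s.
5–8 s: v starts -45 cm/s; Δx = -45·3 + ½·4·3² = -117 cm; v ends -33 cm/s.
x(8) = 5 + Σ Δx = -237 cm.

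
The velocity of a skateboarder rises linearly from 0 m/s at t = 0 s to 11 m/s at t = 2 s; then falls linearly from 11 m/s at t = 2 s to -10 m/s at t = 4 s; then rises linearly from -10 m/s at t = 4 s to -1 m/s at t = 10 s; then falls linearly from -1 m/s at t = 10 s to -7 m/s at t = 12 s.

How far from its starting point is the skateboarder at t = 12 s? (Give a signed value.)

-29 m

Net displacement equals the area under the velocity-time graph (areas below the axis count negative).
0–2 s: ½(0 + 11)(2) = 11 m
2–4 s: ½(11 + -10)(2) = 1 m
4–10 s: ½(-10 + -1)(6) = -33 m
10–12 s: ½(-1 + -7)(2) = -8 m
Net displacement = -29 m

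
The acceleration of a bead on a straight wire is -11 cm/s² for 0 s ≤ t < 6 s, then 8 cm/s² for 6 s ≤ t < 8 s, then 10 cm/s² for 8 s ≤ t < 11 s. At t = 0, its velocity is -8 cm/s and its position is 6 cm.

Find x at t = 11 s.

-501 cm

On each constant-a segment, Δv = aΔt and Δx = v₀Δt + ½aΔt²; chain segment to segment.
0–6 s: v starts -8 cm/s; Δx = -8·6 + ½·-11·6² = -246 cm; v ends -74 cm/s.
6–8 s: v starts -74 cm/s; Δx = -74·2 + ½·8·2² = -132 cm; v ends -58 cm/s.
8–11 s: v starts -58 cm/s; Δx = -58·3 + ½·10·3² = -129 cm; v ends -28 cm/s.
x(11) = 6 + Σ Δx = -501 cm.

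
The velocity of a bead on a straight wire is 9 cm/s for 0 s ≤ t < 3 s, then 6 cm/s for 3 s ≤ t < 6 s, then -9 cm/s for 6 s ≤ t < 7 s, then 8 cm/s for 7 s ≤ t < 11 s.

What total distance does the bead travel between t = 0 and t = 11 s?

Distance (not displacement) is the total path length: add the absolute areas under v-t.
0–3 s: |9| × 3 = 27 cm
3–6 s: |6| × 3 = 18 cm
6–7 s: |-9| × 1 = 9 cm
7–11 s: |8| × 4 = 32 cm
Total distance = 86 cm

86 cm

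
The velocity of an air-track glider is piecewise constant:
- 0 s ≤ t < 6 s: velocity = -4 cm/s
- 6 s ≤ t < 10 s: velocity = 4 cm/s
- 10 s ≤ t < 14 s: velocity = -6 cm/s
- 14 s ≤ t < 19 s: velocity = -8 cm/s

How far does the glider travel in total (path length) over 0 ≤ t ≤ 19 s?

Total distance travelled is ∫|v| dt — sum the magnitudes of each area piece.
0–6 s: |-4| × 6 = 24 cm
6–10 s: |4| × 4 = 16 cm
10–14 s: |-6| × 4 = 24 cm
14–19 s: |-8| × 5 = 40 cm
Total distance = 104 cm

104 cm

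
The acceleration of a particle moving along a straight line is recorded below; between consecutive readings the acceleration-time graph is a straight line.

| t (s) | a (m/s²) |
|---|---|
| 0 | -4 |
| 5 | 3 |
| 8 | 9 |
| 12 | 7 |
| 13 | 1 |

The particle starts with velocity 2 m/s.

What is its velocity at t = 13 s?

Δv equals the area under the a-t graph; then v = v₀ + Δv.
0–5 s: ½(-4 + 3)(5) = -2.5 m/s
5–8 s: ½(3 + 9)(3) = 18 m/s
8–12 s: ½(9 + 7)(4) = 32 m/s
12–13 s: ½(7 + 1)(1) = 4 m/s
Δv = 51.5 m/s, so v(13) = 2 + (51.5) = 53.5 m/s.

53.5 m/s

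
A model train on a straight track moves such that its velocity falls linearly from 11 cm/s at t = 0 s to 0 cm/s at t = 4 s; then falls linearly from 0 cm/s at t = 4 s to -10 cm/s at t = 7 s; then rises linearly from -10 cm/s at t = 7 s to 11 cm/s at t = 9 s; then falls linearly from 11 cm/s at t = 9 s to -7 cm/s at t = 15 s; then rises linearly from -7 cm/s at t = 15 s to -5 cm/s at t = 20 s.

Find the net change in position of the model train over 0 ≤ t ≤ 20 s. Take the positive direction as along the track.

-10 cm

Net displacement equals the area under the velocity-time graph (areas below the axis count negative).
0–4 s: ½(11 + 0)(4) = 22 cm
4–7 s: ½(0 + -10)(3) = -15 cm
7–9 s: ½(-10 + 11)(2) = 1 cm
9–15 s: ½(11 + -7)(6) = 12 cm
15–20 s: ½(-7 + -5)(5) = -30 cm
Net displacement = -10 cm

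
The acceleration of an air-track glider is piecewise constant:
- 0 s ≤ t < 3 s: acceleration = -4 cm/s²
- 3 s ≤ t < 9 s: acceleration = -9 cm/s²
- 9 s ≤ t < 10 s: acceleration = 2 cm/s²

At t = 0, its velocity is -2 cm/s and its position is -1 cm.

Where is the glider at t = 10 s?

On each constant-a segment, Δv = aΔt and Δx = v₀Δt + ½aΔt²; chain segment to segment.
0–3 s: v starts -2 cm/s; Δx = -2·3 + ½·-4·3² = -24 cm; v ends -14 cm/s.
3–9 s: v starts -14 cm/s; Δx = -14·6 + ½·-9·6² = -246 cm; v ends -68 cm/s.
9–10 s: v starts -68 cm/s; Δx = -68·1 + ½·2·1² = -67 cm; v ends -66 cm/s.
x(10) = -1 + Σ Δx = -338 cm.

-338 cm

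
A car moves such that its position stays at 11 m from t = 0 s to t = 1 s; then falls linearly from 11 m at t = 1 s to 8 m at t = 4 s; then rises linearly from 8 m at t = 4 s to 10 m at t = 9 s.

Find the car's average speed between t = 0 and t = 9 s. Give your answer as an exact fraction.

Average speed = (total path length)/(elapsed time); on a piecewise-linear x-t graph the path length is Σ|Δx|.
0–1 s: |Δx| = |11 − 11| = 0 m
1–4 s: |Δx| = |8 − 11| = 3 m
4–9 s: |Δx| = |10 − 8| = 2 m
Total path = 5 m; average speed = 5/9 = 5/9 m/s.

5/9 m/s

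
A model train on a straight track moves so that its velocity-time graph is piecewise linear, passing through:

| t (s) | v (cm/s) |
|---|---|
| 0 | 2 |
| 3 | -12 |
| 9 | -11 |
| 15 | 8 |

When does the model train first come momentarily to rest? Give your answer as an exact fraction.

t = 3/7 s

v changes sign on 0–3 s (from 2 to -12); the graph is linear there, so v = 0 at t = 0 + (-2)·(3 − 0)/(-12 − 2) = 3/7 s.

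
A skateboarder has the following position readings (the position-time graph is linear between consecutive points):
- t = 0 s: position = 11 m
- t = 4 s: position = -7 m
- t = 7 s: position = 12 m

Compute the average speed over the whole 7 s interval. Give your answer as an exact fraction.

37/7 m/s

Average speed = (total path length)/(elapsed time); on a piecewise-linear x-t graph the path length is Σ|Δx|.
0–4 s: |Δx| = |-7 − 11| = 18 m
4–7 s: |Δx| = |12 − -7| = 19 m
Total path = 37 m; average speed = 37/7 = 37/7 m/s.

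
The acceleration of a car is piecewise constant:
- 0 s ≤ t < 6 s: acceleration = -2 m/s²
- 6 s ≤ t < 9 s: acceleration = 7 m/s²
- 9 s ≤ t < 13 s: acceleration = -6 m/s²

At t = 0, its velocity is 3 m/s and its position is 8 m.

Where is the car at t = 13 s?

On each constant-a segment, Δv = aΔt and Δx = v₀Δt + ½aΔt²; chain segment to segment.
0–6 s: v starts 3 m/s; Δx = 3·6 + ½·-2·6² = -18 m; v ends -9 m/s.
6–9 s: v starts -9 m/s; Δx = -9·3 + ½·7·3² = 4.5 m; v ends 12 m/s.
9–13 s: v starts 12 m/s; Δx = 12·4 + ½·-6·4² = 0 m; v ends -12 m/s.
x(13) = 8 + Σ Δx = -5.5 m.

-5.5 m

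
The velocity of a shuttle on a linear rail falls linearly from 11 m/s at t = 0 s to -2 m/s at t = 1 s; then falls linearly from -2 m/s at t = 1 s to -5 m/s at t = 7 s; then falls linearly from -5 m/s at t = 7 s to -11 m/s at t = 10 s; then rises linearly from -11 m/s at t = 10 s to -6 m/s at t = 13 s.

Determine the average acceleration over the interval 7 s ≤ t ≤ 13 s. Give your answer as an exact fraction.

-1/6 m/s²

Average acceleration = Δv/Δt = (-6 − -5)/(13 − 7) = -1/6 m/s².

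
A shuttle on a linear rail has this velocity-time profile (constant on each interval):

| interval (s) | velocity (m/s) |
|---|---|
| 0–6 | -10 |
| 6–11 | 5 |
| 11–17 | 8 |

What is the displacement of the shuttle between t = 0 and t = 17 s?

Displacement is the signed area under the v-t curve.
0–6 s: -10 × 6 = -60 m
6–11 s: 5 × 5 = 25 m
11–17 s: 8 × 6 = 48 m
Net displacement = 13 m

13 m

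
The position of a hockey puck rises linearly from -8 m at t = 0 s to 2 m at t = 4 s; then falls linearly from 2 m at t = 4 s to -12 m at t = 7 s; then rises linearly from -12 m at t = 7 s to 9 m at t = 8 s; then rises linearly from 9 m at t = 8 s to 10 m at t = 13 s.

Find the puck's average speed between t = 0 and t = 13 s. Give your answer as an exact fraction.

Average speed = (total path length)/(elapsed time); on a piecewise-linear x-t graph the path length is Σ|Δx|.
0–4 s: |Δx| = |2 − -8| = 10 m
4–7 s: |Δx| = |-12 − 2| = 14 m
7–8 s: |Δx| = |9 − -12| = 21 m
8–13 s: |Δx| = |10 − 9| = 1 m
Total path = 46 m; average speed = 46/13 = 46/13 m/s.

46/13 m/s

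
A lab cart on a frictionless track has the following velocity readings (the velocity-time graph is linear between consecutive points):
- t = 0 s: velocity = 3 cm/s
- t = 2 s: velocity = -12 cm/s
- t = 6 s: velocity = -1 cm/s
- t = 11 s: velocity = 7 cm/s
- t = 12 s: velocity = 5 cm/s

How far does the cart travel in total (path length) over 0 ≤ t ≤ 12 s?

57.825 cm

Distance (not displacement) is the total path length: add the absolute areas under v-t.
0–2 s: v = 0 at t = 0.4 s; triangle areas 0.6 + 9.6 = 10.2 cm
2–6 s: |½(-12 + -1)(4)| = 26 cm
6–11 s: v = 0 at t = 6.625 s; triangle areas 0.3125 + 15.3125 = 15.625 cm
11–12 s: |½(7 + 5)(1)| = 6 cm
Total distance = 57.825 cm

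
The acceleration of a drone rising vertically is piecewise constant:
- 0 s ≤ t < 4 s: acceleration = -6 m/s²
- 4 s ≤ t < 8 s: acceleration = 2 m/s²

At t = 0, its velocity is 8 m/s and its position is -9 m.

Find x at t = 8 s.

-73 m

On each constant-a segment, Δv = aΔt and Δx = v₀Δt + ½aΔt²; chain segment to segment.
0–4 s: v starts 8 m/s; Δx = 8·4 + ½·-6·4² = -16 m; v ends -16 m/s.
4–8 s: v starts -16 m/s; Δx = -16·4 + ½·2·4² = -48 m; v ends -8 m/s.
x(8) = -9 + Σ Δx = -73 m.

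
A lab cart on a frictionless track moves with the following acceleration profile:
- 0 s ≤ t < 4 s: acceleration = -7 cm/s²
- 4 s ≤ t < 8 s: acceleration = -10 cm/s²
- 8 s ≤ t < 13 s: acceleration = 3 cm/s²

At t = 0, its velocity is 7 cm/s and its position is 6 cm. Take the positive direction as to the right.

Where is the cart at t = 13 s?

-453.5 cm

On each constant-a segment, Δv = aΔt and Δx = v₀Δt + ½aΔt²; chain segment to segment.
0–4 s: v starts 7 cm/s; Δx = 7·4 + ½·-7·4² = -28 cm; v ends -21 cm/s.
4–8 s: v starts -21 cm/s; Δx = -21·4 + ½·-10·4² = -164 cm; v ends -61 cm/s.
8–13 s: v starts -61 cm/s; Δx = -61·5 + ½·3·5² = -267.5 cm; v ends -46 cm/s.
x(13) = 6 + Σ Δx = -453.5 cm.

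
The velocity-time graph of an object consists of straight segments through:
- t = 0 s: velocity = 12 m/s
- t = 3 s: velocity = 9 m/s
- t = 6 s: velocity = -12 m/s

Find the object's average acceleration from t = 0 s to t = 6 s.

Average acceleration = Δv/Δt = (-12 − 12)/(6 − 0) = -4 m/s².

-4 m/s²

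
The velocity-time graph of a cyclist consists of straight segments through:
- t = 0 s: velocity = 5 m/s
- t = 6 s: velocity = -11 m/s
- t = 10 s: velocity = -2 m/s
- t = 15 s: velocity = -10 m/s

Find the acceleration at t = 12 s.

Acceleration is the slope of the v-t graph on 10–15 s: (-10 − -2)/(15 − 10) = -1.6 m/s².

-1.6 m/s²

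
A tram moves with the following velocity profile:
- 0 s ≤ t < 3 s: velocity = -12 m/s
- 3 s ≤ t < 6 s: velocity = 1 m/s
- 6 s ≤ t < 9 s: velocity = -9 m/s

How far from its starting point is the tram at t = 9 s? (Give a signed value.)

Net displacement equals the area under the velocity-time graph (areas below the axis count negative).
0–3 s: -12 × 3 = -36 m
3–6 s: 1 × 3 = 3 m
6–9 s: -9 × 3 = -27 m
Net displacement = -60 m

-60 m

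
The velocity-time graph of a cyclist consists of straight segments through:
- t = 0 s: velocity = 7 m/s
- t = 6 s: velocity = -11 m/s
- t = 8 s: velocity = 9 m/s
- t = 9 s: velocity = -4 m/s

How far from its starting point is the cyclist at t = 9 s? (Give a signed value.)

Displacement is the signed area under the v-t curve.
0–6 s: ½(7 + -11)(6) = -12 m
6–8 s: ½(-11 + 9)(2) = -2 m
8–9 s: ½(9 + -4)(1) = 2.5 m
Net displacement = -11.5 m

-11.5 m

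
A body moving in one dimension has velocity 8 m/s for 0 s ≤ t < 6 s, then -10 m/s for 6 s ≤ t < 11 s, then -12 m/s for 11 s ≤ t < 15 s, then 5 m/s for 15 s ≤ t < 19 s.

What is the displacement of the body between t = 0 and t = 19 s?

Net displacement equals the area under the velocity-time graph (areas below the axis count negative).
0–6 s: 8 × 6 = 48 m
6–11 s: -10 × 5 = -50 m
11–15 s: -12 × 4 = -48 m
15–19 s: 5 × 4 = 20 m
Net displacement = -30 m

-30 m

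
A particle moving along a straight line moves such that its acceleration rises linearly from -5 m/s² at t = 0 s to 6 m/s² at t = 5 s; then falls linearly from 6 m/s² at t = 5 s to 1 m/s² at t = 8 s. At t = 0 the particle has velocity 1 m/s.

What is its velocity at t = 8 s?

14 m/s

Δv equals the area under the a-t graph; then v = v₀ + Δv.
0–5 s: ½(-5 + 6)(5) = 2.5 m/s
5–8 s: ½(6 + 1)(3) = 10.5 m/s
Δv = 13 m/s, so v(8) = 1 + (13) = 14 m/s.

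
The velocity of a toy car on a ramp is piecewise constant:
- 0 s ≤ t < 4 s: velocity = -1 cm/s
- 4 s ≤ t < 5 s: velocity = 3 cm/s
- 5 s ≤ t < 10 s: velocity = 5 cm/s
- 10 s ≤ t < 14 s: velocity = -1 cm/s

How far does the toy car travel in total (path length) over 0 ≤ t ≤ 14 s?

Total distance travelled is ∫|v| dt — sum the magnitudes of each area piece.
0–4 s: |-1| × 4 = 4 cm
4–5 s: |3| × 1 = 3 cm
5–10 s: |5| × 5 = 25 cm
10–14 s: |-1| × 4 = 4 cm
Total distance = 36 cm

36 cm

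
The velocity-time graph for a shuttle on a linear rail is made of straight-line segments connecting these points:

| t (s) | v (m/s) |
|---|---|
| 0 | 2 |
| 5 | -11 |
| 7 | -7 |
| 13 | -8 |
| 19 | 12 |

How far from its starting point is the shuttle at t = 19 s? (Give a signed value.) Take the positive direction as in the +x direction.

Displacement is the signed area under the v-t curve.
0–5 s: ½(2 + -11)(5) = -22.5 m
5–7 s: ½(-11 + -7)(2) = -18 m
7–13 s: ½(-7 + -8)(6) = -45 m
13–19 s: ½(-8 + 12)(6) = 12 m
Net displacement = -73.5 m

-73.5 m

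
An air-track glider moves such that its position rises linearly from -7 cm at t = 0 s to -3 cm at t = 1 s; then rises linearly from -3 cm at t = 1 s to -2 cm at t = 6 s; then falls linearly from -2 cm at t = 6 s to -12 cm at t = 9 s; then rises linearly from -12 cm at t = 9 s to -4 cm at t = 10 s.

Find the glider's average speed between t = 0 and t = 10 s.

2.3 cm/s

Average speed = (total path length)/(elapsed time); on a piecewise-linear x-t graph the path length is Σ|Δx|.
0–1 s: |Δx| = |-3 − -7| = 4 cm
1–6 s: |Δx| = |-2 − -3| = 1 cm
6–9 s: |Δx| = |-12 − -2| = 10 cm
9–10 s: |Δx| = |-4 − -12| = 8 cm
Total path = 23 cm; average speed = 23/10 = 2.3 cm/s.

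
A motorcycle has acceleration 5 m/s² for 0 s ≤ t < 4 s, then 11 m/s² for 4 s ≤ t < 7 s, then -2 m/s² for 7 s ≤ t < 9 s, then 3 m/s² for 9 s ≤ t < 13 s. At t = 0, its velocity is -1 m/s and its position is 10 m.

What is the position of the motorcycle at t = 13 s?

468.5 m

On each constant-a segment, Δv = aΔt and Δx = v₀Δt + ½aΔt²; chain segment to segment.
0–4 s: v starts -1 m/s; Δx = -1·4 + ½·5·4² = 36 m; v ends 19 m/s.
4–7 s: v starts 19 m/s; Δx = 19·3 + ½·11·3² = 106.5 m; v ends 52 m/s.
7–9 s: v starts 52 m/s; Δx = 52·2 + ½·-2·2² = 100 m; v ends 48 m/s.
9–13 s: v starts 48 m/s; Δx = 48·4 + ½·3·4² = 216 m; v ends 60 m/s.
x(13) = 10 + Σ Δx = 468.5 m.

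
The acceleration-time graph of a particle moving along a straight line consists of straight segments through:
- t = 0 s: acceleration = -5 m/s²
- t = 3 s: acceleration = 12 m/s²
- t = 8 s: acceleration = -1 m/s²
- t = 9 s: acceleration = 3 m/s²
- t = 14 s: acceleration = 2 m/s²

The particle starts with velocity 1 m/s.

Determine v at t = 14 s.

Δv equals the area under the a-t graph; then v = v₀ + Δv.
0–3 s: ½(-5 + 12)(3) = 10.5 m/s
3–8 s: ½(12 + -1)(5) = 27.5 m/s
8–9 s: ½(-1 + 3)(1) = 1 m/s
9–14 s: ½(3 + 2)(5) = 12.5 m/s
Δv = 51.5 m/s, so v(14) = 1 + (51.5) = 52.5 m/s.

52.5 m/s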